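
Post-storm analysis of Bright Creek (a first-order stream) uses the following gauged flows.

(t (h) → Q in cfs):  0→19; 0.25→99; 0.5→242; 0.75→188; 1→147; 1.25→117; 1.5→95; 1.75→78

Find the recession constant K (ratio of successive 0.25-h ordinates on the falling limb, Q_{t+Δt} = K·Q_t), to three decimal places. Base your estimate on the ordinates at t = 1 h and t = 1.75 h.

K ≈ 0.810

Using the recession-limb readings at t = 1 h and t = 1.75 h: Q falls from 147 to 78 cfs over 3 intervals.
K = (Q₂/Q₁)^(1/3) = (78/147)^(1/3) = 0.810.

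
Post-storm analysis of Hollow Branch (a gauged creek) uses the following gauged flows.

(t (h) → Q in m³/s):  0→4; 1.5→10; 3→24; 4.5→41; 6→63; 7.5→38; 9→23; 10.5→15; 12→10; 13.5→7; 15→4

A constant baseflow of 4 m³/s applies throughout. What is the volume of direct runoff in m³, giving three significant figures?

Direct-runoff ordinates (Q − Q_b): 0.0, 6.0, 20.0, 37.0, 59.0, 34.0, 19.0, 11.0, 6.0, 3.0, 0.0 m³/s.
ΣQ_DR = 195.0 m³/s.
With Δt = 1.5 h = 5400 s, V = ΣQ_DR · Δt = 195.0 × 5400 = 1.05 × 10^6 m³.

V ≈ 1.05 × 10^6 m³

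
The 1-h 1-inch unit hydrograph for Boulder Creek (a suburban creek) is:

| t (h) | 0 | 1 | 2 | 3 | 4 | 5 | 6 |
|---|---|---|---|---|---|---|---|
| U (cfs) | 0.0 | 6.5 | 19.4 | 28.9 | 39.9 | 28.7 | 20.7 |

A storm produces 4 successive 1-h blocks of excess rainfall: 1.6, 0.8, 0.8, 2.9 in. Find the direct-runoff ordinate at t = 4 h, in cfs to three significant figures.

By discrete convolution, Q_j = Σ (P_i / 1 in) · U_{j−i}.
At t = 4 h (j=4): Q = (1.6/1)·39.9 + (0.8/1)·28.9 + (0.8/1)·19.4 + (2.9/1)·6.5 = 121 cfs.

Q ≈ 121 cfs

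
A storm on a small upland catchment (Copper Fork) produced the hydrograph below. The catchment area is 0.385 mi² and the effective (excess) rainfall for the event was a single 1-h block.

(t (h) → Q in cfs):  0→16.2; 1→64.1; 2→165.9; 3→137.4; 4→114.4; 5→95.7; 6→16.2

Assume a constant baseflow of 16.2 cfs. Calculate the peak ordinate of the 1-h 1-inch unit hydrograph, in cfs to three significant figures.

Direct runoff: 0.0, 47.9, 149.7, 121.2, 98.2, 79.5, 0.0 cfs; ΣQ_DR = 496.5 cfs, peak = 149.7 cfs.
Runoff depth d = ΣQ_DR·Δt / A = 496.5 × 3600 / (0.385 mi²) = 1.998 in.
The 1-inch UH is the DRH scaled by (1 in)/d, so U_p = 149.7 × 1/1.998 = 74.9 cfs.

U_p ≈ 74.9 cfs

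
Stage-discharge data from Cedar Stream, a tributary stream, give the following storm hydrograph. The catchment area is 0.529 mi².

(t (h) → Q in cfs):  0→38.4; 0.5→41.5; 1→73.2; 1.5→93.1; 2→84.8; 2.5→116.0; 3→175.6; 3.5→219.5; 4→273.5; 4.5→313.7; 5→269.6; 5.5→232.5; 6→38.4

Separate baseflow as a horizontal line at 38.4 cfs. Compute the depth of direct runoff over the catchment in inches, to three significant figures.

d ≈ 2.15 in

Direct runoff: 0.0, 3.1, 34.8, 54.7, 46.4, 77.6, 137.2, 181.1, 235.1, 275.3, 231.2, 194.1, 0.0 cfs; ΣQ_DR = 1471 cfs.
V = ΣQ_DR · Δt = 1471 × 1800 s = 2.647 × 10^6 ft³.
Over A = 0.529 mi², depth = V / A = 2.15 in.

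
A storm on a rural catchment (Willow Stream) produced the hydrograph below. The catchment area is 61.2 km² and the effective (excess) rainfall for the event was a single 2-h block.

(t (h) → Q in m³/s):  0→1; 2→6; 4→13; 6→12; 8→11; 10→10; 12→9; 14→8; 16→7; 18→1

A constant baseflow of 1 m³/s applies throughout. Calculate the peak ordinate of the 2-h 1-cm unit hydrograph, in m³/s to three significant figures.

Direct runoff: 0.0, 5.0, 12.0, 11.0, 10.0, 9.0, 8.0, 7.0, 6.0, 0.0 m³/s; ΣQ_DR = 68.00 m³/s, peak = 12.0 m³/s.
Runoff depth d = ΣQ_DR·Δt / A = 68.00 × 7200 / (61.2 km²) = 8.000 mm.
The 1-cm UH is the DRH scaled by (10 mm)/d, so U_p = 12.0 × 10/8.000 = 15.0 m³/s.

U_p ≈ 15.0 m³/s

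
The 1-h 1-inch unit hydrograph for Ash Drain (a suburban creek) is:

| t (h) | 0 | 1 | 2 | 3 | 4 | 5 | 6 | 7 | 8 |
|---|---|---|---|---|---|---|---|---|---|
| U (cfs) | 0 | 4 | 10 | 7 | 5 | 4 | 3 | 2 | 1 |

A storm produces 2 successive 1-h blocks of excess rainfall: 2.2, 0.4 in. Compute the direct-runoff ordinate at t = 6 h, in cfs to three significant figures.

Q ≈ 8.20 cfs

By discrete convolution, Q_j = Σ (P_i / 1 in) · U_{j−i}.
At t = 6 h (j=6): Q = (2.2/1)·3 + (0.4/1)·4 = 8.20 cfs.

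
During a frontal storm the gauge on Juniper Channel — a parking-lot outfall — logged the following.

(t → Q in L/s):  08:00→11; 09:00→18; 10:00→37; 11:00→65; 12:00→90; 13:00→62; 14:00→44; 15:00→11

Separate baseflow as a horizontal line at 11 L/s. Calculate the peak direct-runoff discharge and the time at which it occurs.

Subtracting baseflow gives direct-runoff ordinates: 0.0, 7.0, 26.0, 54.0, 79.0, 51.0, 33.0, 0.0 L/s.
The maximum is 79.0 L/s, occurring at the reading for t = 12:00.

Q_p = 79.0 L/s at t = 12:00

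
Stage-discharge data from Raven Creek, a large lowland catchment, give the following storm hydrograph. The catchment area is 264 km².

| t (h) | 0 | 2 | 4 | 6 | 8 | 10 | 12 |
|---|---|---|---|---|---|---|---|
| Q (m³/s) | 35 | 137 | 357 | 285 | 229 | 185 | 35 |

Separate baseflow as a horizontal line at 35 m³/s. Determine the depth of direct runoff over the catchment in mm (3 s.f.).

Direct runoff: 0.0, 102.0, 322.0, 250.0, 194.0, 150.0, 0.0 m³/s; ΣQ_DR = 1018 m³/s.
V = ΣQ_DR · Δt = 1018 × 7200 s = 7.330 × 10^6 m³.
Over A = 264 km², depth = V / A = 27.8 mm.

d ≈ 27.8 mm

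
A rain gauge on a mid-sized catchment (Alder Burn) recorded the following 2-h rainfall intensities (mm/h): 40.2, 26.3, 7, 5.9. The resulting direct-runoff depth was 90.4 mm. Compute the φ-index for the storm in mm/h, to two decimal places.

Only the 2 blocks with intensity above φ contribute runoff: 40.2, 26.3 mm/h.
Σ(I−φ)·Δt = d  ⇒  (40.2+26.3 − 2φ)·2 = 90.4
φ = (66.50 − 90.4/2) / 2 = 10.65 mm/h.

φ ≈ 10.65 mm/h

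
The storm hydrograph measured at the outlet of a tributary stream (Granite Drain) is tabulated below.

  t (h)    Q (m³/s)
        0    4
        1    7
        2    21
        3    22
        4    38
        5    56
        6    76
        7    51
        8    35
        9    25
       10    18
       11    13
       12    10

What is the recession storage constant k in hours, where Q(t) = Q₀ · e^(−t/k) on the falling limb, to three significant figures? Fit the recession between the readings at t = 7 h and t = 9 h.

On the falling limb, Q drops from 51 to 25 m³/s between t = 7 h and t = 9 h (Δt = 2 h).
k = −Δt / ln(Q₂/Q₁) = −2 / ln(25/51) = 2.81 h.

k ≈ 2.81 h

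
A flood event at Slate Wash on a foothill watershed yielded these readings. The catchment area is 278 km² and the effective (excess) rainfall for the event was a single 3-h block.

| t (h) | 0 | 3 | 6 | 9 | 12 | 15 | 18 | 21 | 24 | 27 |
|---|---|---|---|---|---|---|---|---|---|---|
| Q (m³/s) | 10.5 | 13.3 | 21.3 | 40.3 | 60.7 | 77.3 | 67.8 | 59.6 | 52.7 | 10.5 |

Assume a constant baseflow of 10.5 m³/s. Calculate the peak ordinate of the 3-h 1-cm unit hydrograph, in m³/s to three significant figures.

U_p ≈ 55.6 m³/s

Direct runoff: 0.0, 2.8, 10.8, 29.8, 50.2, 66.8, 57.3, 49.1, 42.2, 0.0 m³/s; ΣQ_DR = 309.0 m³/s, peak = 66.8 m³/s.
Runoff depth d = ΣQ_DR·Δt / A = 309.0 × 10800 / (278 km²) = 12.00 mm.
The 1-cm UH is the DRH scaled by (10 mm)/d, so U_p = 66.8 × 10/12.00 = 55.6 m³/s.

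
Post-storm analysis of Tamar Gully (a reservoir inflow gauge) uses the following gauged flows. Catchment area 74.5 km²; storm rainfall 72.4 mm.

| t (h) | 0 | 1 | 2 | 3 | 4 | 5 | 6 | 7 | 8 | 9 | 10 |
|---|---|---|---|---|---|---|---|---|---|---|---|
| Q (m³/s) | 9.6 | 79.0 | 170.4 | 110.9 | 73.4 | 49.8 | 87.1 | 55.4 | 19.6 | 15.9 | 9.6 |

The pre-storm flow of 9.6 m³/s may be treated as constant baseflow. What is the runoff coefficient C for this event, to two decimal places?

ΣQ_DR = 575.1 m³/s; V = ΣQ_DR·Δt = 2.070 × 10^6 m³.
Runoff depth d = V / A = 27.79 mm.
C = d / P = 27.79 / 72.4 = 0.38.

C ≈ 0.38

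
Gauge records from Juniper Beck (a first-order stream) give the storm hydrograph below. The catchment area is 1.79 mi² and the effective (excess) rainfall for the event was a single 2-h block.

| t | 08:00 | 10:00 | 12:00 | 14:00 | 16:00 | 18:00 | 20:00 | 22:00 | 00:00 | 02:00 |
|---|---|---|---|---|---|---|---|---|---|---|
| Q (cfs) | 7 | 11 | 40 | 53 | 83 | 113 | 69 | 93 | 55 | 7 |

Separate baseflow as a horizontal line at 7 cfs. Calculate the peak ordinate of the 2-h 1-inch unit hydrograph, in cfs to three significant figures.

Direct runoff: 0.0, 4.0, 33.0, 46.0, 76.0, 106.0, 62.0, 86.0, 48.0, 0.0 cfs; ΣQ_DR = 461.0 cfs, peak = 106.0 cfs.
Runoff depth d = ΣQ_DR·Δt / A = 461.0 × 7200 / (1.79 mi²) = 0.7982 in.
The 1-inch UH is the DRH scaled by (1 in)/d, so U_p = 106.0 × 1/0.7982 = 133 cfs.

U_p ≈ 133 cfs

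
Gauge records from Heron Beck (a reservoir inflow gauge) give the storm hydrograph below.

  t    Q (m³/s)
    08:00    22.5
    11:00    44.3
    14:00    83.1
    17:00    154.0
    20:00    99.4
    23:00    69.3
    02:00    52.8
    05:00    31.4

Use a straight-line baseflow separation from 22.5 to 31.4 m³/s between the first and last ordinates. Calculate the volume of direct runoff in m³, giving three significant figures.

V ≈ 3.68 × 10^6 m³

Direct-runoff ordinates (Q − Q_b): 0.00, 20.53, 58.06, 127.69, 71.81, 40.44, 22.67, 0.00 m³/s.
ΣQ_DR = 341.2 m³/s.
With Δt = 3 h = 10800 s, V = ΣQ_DR · Δt = 341.2 × 10800 = 3.68 × 10^6 m³.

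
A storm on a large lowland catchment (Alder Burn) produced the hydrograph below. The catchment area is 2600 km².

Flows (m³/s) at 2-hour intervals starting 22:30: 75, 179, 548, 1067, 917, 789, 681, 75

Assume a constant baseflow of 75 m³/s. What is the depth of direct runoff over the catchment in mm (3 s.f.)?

Direct runoff: 0.0, 104.0, 473.0, 992.0, 842.0, 714.0, 606.0, 0.0 m³/s; ΣQ_DR = 3731 m³/s.
V = ΣQ_DR · Δt = 3731 × 7200 s = 2.686 × 10^7 m³.
Over A = 2600 km², depth = V / A = 10.3 mm.

d ≈ 10.3 mm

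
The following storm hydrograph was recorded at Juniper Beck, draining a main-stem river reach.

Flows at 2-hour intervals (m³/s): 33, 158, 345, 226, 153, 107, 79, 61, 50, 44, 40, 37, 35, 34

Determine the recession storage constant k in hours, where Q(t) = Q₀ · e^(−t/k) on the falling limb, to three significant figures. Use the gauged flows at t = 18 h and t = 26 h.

On the falling limb, Q drops from 44 to 34 m³/s between t = 18 h and t = 26 h (Δt = 8 h).
k = −Δt / ln(Q₂/Q₁) = −8 / ln(34/44) = 31.0 h.

k ≈ 31.0 h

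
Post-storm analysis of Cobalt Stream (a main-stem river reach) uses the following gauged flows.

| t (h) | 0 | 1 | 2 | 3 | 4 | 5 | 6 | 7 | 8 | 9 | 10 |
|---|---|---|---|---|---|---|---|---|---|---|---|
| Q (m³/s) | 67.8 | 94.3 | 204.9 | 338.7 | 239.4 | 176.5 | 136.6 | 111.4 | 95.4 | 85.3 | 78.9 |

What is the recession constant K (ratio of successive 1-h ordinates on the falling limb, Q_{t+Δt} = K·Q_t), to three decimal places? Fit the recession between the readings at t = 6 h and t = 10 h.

Using the recession-limb readings at t = 6 h and t = 10 h: Q falls from 136.6 to 78.9 m³/s over 4 intervals.
K = (Q₂/Q₁)^(1/4) = (78.9/136.6)^(1/4) = 0.872.

K ≈ 0.872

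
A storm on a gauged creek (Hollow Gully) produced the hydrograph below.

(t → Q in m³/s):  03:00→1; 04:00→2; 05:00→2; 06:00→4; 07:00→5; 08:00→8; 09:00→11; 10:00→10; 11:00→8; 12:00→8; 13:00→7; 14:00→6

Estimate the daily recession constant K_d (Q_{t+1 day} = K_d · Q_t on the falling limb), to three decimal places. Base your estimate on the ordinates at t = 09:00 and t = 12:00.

Between t = 09:00 and t = 12:00 the flow falls from 11 to 8 m³/s over 3×1 h = 3 h.
Per-interval ratio K = (8/11)^(1/3) = 0.8993; K_d = K^(24/1) = 0.078.

K_d ≈ 0.078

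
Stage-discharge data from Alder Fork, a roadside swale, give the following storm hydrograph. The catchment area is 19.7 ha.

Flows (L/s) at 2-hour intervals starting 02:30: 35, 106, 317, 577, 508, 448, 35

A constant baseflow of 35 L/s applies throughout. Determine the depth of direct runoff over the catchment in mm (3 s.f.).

Direct runoff: 0.0, 71.0, 282.0, 542.0, 473.0, 413.0, 0.0 L/s; ΣQ_DR = 1781 L/s.
V = ΣQ_DR · Δt = 1781 × 7200 s = 1.282 × 10^7 L.
Over A = 19.7 ha, depth = V / A = 65.1 mm.

d ≈ 65.1 mm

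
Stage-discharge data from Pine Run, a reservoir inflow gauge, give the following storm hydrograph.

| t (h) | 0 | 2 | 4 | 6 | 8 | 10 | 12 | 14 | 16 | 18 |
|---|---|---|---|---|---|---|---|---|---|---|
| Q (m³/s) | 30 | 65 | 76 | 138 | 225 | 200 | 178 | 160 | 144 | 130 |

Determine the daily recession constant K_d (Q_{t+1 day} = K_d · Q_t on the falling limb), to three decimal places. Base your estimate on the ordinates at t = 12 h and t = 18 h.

K_d ≈ 0.285

Between t = 12 h and t = 18 h the flow falls from 178 to 130 m³/s over 3×2 h = 6 h.
Per-interval ratio K = (130/178)^(1/3) = 0.9005; K_d = K^(24/2) = 0.285.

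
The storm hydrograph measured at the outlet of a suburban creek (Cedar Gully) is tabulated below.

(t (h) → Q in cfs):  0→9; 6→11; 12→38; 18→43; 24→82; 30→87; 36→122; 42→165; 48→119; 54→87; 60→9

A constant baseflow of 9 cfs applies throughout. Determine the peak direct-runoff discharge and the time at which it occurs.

Subtracting baseflow gives direct-runoff ordinates: 0.0, 2.0, 29.0, 34.0, 73.0, 78.0, 113.0, 156.0, 110.0, 78.0, 0.0 cfs.
The maximum is 156.0 cfs, occurring at the reading for t = 42 h.

Q_p = 156.0 cfs at t = 42 h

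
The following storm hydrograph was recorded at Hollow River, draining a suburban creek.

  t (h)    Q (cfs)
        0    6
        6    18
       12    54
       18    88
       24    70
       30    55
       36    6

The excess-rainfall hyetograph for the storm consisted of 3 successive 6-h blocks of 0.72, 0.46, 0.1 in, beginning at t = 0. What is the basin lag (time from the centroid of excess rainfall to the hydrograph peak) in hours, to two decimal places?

t_L ≈ 11.91 h

Centroid of excess rainfall: t_c = Σ P_i·t̄_i / ΣP_i = 6.0938 h (block centres at 3, 9, 15 h).
Hydrograph peak occurs at t = 18 h, so basin lag t_L = 18 − 6.0938 = 11.91 h.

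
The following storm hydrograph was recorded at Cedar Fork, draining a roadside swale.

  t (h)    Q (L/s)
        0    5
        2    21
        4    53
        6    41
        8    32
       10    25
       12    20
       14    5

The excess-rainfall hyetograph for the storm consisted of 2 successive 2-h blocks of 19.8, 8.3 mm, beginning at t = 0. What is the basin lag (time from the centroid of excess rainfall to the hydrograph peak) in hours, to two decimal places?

Centroid of excess rainfall: t_c = Σ P_i·t̄_i / ΣP_i = 1.5907 h (block centres at 1, 3 h).
Hydrograph peak occurs at t = 4 h, so basin lag t_L = 4 − 1.5907 = 2.41 h.

t_L ≈ 2.41 h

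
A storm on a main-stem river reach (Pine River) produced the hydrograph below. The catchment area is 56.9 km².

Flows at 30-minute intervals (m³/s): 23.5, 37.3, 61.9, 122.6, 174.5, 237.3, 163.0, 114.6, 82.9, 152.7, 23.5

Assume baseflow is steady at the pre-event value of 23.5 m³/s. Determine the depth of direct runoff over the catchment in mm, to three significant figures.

Direct runoff: 0.0, 13.8, 38.4, 99.1, 151.0, 213.8, 139.5, 91.1, 59.4, 129.2, 0.0 m³/s; ΣQ_DR = 935.3 m³/s.
V = ΣQ_DR · Δt = 935.3 × 1800 s = 1.684 × 10^6 m³.
Over A = 56.9 km², depth = V / A = 29.6 mm.

d ≈ 29.6 mm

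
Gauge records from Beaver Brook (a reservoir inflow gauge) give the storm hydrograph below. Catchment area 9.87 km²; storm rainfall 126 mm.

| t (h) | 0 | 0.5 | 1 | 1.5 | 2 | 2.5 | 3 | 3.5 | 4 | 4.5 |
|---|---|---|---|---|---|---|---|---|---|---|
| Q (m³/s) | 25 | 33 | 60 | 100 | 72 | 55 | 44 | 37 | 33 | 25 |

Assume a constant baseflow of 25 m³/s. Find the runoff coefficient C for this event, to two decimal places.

C ≈ 0.34

ΣQ_DR = 234.0 m³/s; V = ΣQ_DR·Δt = 4.212 × 10^5 m³.
Runoff depth d = V / A = 42.67 mm.
C = d / P = 42.67 / 126 = 0.34.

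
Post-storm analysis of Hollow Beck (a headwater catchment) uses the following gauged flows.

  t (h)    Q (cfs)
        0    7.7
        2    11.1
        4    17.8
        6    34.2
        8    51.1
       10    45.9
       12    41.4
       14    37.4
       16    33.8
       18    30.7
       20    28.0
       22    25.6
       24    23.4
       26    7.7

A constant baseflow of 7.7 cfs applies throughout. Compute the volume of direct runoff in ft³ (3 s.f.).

V ≈ 2.07 × 10^6 ft³

Direct-runoff ordinates (Q − Q_b): 0.0, 3.4, 10.1, 26.5, 43.4, 38.2, 33.7, 29.7, 26.1, 23.0, 20.3, 17.9, 15.7, 0.0 cfs.
ΣQ_DR = 288.0 cfs.
With Δt = 2 h = 7200 s, V = ΣQ_DR · Δt = 288.0 × 7200 = 2.07 × 10^6 ft³.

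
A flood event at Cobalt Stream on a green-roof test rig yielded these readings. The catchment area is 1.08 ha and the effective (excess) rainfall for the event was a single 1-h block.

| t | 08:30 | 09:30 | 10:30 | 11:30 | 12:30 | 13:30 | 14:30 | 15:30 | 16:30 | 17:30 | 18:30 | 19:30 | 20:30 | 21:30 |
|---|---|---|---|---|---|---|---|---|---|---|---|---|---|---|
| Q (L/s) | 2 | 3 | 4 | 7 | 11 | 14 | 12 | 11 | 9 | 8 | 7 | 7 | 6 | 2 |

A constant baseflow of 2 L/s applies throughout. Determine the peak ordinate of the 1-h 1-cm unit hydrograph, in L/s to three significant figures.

U_p ≈ 4.80 L/s

Direct runoff: 0.0, 1.0, 2.0, 5.0, 9.0, 12.0, 10.0, 9.0, 7.0, 6.0, 5.0, 5.0, 4.0, 0.0 L/s; ΣQ_DR = 75.00 L/s, peak = 12.0 L/s.
Runoff depth d = ΣQ_DR·Δt / A = 75.00 × 3600 / (1.08 ha) = 25.00 mm.
The 1-cm UH is the DRH scaled by (10 mm)/d, so U_p = 12.0 × 10/25.00 = 4.80 L/s.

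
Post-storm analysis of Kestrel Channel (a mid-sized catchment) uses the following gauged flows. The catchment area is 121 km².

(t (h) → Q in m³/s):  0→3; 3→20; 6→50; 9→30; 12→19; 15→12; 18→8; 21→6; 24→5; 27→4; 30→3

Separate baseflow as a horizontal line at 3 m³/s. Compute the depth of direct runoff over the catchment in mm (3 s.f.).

Direct runoff: 0.0, 17.0, 47.0, 27.0, 16.0, 9.0, 5.0, 3.0, 2.0, 1.0, 0.0 m³/s; ΣQ_DR = 127.0 m³/s.
V = ΣQ_DR · Δt = 127.0 × 10800 s = 1.372 × 10^6 m³.
Over A = 121 km², depth = V / A = 11.3 mm.

d ≈ 11.3 mm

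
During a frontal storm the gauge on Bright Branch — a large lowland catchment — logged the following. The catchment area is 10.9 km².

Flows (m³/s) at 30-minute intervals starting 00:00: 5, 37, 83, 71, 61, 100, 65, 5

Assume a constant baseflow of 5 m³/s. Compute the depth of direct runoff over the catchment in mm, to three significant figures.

d ≈ 63.9 mm

Direct runoff: 0.0, 32.0, 78.0, 66.0, 56.0, 95.0, 60.0, 0.0 m³/s; ΣQ_DR = 387.0 m³/s.
V = ΣQ_DR · Δt = 387.0 × 1800 s = 6.966 × 10^5 m³.
Over A = 10.9 km², depth = V / A = 63.9 mm.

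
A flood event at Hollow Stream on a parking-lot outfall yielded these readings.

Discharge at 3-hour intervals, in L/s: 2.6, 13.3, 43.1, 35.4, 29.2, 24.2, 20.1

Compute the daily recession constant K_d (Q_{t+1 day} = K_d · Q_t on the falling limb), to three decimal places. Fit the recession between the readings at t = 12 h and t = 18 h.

K_d ≈ 0.225

Between t = 12 h and t = 18 h the flow falls from 29.2 to 20.1 L/s over 2×3 h = 6 h.
Per-interval ratio K = (20.1/29.2)^(1/2) = 0.8297; K_d = K^(24/3) = 0.225.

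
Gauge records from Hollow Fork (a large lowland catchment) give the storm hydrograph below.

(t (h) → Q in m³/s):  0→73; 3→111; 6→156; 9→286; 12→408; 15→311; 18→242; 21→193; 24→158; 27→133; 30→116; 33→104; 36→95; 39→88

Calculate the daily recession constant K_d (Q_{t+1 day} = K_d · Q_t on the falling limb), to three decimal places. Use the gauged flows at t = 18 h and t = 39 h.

Between t = 18 h and t = 39 h the flow falls from 242 to 88 m³/s over 7×3 h = 21 h.
Per-interval ratio K = (88/242)^(1/7) = 0.8654; K_d = K^(24/3) = 0.315.

K_d ≈ 0.315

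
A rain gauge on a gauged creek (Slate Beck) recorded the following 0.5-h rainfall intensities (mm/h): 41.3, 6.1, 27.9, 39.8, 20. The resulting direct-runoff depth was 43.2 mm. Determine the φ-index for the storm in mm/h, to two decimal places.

φ ≈ 10.65 mm/h

Only the 4 blocks with intensity above φ contribute runoff: 41.3, 27.9, 39.8, 20 mm/h.
Σ(I−φ)·Δt = d  ⇒  (41.3+27.9+39.8+20 − 4φ)·0.5 = 43.2
φ = (129.0 − 43.2/0.5) / 4 = 10.65 mm/h.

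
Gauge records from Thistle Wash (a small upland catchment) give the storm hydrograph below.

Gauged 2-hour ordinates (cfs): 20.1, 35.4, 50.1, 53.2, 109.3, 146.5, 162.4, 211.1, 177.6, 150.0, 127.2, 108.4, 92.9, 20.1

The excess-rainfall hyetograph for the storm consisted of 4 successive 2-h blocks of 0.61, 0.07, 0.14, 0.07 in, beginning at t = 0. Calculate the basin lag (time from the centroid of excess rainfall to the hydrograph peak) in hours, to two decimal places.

t_L ≈ 11.74 h

Centroid of excess rainfall: t_c = Σ P_i·t̄_i / ΣP_i = 2.2584 h (block centres at 1, 3, 5, 7 h).
Hydrograph peak occurs at t = 14 h, so basin lag t_L = 14 − 2.2584 = 11.74 h.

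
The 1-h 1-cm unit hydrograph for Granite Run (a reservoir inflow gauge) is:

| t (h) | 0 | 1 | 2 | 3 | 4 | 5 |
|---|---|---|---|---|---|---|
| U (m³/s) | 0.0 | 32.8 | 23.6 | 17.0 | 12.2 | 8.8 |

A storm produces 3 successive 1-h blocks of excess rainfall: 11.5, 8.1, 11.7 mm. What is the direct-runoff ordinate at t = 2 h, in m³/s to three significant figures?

By discrete convolution, Q_j = Σ (P_i / 10 mm) · U_{j−i}.
At t = 2 h (j=2): Q = (11.5/10)·23.6 + (8.1/10)·32.8 + (11.7/10)·0.0 = 53.7 m³/s.

Q ≈ 53.7 m³/s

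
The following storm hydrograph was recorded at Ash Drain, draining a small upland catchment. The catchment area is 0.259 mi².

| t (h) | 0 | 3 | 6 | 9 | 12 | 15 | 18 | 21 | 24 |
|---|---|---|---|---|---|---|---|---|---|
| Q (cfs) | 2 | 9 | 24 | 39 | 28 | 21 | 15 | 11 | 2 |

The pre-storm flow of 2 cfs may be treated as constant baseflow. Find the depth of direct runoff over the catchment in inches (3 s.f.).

Direct runoff: 0.0, 7.0, 22.0, 37.0, 26.0, 19.0, 13.0, 9.0, 0.0 cfs; ΣQ_DR = 133.0 cfs.
V = ΣQ_DR · Δt = 133.0 × 10800 s = 1.436 × 10^6 ft³.
Over A = 0.259 mi², depth = V / A = 2.39 in.

d ≈ 2.39 in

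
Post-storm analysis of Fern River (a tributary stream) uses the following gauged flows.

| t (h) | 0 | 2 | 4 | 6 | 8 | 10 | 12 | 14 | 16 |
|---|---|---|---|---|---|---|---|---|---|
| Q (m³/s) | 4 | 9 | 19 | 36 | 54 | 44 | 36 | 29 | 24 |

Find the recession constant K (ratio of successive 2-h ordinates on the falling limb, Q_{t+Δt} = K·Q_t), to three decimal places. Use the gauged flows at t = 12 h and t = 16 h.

Using the recession-limb readings at t = 12 h and t = 16 h: Q falls from 36 to 24 m³/s over 2 intervals.
K = (Q₂/Q₁)^(1/2) = (24/36)^(1/2) = 0.816.

K ≈ 0.816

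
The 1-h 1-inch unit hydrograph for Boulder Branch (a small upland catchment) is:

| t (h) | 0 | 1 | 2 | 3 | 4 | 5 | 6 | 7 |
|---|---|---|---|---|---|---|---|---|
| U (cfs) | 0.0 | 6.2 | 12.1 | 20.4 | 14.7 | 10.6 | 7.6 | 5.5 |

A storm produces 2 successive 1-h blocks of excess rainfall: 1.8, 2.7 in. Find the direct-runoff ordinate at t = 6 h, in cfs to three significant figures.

By discrete convolution, Q_j = Σ (P_i / 1 in) · U_{j−i}.
At t = 6 h (j=6): Q = (1.8/1)·7.6 + (2.7/1)·10.6 = 42.3 cfs.

Q ≈ 42.3 cfs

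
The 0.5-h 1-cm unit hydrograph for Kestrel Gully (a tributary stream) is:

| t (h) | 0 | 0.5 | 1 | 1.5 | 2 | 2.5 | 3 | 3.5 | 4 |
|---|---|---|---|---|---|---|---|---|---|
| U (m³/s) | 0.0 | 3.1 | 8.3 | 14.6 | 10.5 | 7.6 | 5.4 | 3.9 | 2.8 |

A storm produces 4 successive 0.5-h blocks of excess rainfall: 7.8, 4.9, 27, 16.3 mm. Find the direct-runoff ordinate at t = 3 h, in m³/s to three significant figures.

By discrete convolution, Q_j = Σ (P_i / 10 mm) · U_{j−i}.
At t = 3 h (j=6): Q = (7.8/10)·5.4 + (4.9/10)·7.6 + (27/10)·10.5 + (16.3/10)·14.6 = 60.1 m³/s.

Q ≈ 60.1 m³/s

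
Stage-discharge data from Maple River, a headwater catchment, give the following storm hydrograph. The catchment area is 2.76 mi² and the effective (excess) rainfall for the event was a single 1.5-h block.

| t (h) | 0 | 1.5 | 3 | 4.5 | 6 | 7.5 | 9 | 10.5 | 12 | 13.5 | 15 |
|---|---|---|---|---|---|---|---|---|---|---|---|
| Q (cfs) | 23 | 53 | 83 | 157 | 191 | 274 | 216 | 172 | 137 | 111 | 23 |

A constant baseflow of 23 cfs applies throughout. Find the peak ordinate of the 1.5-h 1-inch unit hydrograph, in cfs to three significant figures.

U_p ≈ 251 cfs

Direct runoff: 0.0, 30.0, 60.0, 134.0, 168.0, 251.0, 193.0, 149.0, 114.0, 88.0, 0.0 cfs; ΣQ_DR = 1187 cfs, peak = 251.0 cfs.
Runoff depth d = ΣQ_DR·Δt / A = 1187 × 5400 / (2.76 mi²) = 0.9997 in.
The 1-inch UH is the DRH scaled by (1 in)/d, so U_p = 251.0 × 1/0.9997 = 251 cfs.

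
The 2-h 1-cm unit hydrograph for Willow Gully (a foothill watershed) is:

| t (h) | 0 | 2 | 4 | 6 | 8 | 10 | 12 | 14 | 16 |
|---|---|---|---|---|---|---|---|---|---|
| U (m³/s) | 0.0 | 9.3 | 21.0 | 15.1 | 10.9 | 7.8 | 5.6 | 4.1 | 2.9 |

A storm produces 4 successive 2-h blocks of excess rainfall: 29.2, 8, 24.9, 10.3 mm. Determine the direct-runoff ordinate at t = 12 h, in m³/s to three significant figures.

By discrete convolution, Q_j = Σ (P_i / 10 mm) · U_{j−i}.
At t = 12 h (j=6): Q = (29.2/10)·5.6 + (8/10)·7.8 + (24.9/10)·10.9 + (10.3/10)·15.1 = 65.3 m³/s.

Q ≈ 65.3 m³/s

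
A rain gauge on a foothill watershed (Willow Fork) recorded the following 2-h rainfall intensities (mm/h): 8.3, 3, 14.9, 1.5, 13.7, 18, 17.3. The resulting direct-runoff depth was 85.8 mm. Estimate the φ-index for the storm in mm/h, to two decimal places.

Only the 5 blocks with intensity above φ contribute runoff: 8.3, 14.9, 13.7, 18, 17.3 mm/h.
Σ(I−φ)·Δt = d  ⇒  (8.3+14.9+13.7+18+17.3 − 5φ)·2 = 85.8
φ = (72.20 − 85.8/2) / 5 = 5.86 mm/h.

φ ≈ 5.86 mm/h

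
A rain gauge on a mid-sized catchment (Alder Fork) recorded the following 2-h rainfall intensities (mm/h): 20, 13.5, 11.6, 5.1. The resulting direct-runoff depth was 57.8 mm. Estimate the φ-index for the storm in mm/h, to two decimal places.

Only the 3 blocks with intensity above φ contribute runoff: 20, 13.5, 11.6 mm/h.
Σ(I−φ)·Δt = d  ⇒  (20+13.5+11.6 − 3φ)·2 = 57.8
φ = (45.10 − 57.8/2) / 3 = 5.40 mm/h.

φ ≈ 5.40 mm/h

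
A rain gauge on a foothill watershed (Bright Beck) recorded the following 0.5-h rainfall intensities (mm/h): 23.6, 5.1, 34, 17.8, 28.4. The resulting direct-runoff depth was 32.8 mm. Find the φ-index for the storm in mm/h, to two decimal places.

Only the 4 blocks with intensity above φ contribute runoff: 23.6, 34, 17.8, 28.4 mm/h.
Σ(I−φ)·Δt = d  ⇒  (23.6+34+17.8+28.4 − 4φ)·0.5 = 32.8
φ = (103.8 − 32.8/0.5) / 4 = 9.55 mm/h.

φ ≈ 9.55 mm/h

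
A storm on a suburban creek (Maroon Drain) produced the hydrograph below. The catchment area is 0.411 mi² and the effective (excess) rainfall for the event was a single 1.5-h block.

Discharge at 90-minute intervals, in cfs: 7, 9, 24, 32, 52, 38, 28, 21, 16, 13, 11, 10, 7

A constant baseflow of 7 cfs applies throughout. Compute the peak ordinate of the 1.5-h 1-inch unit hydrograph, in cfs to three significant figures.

U_p ≈ 45.0 cfs

Direct runoff: 0.0, 2.0, 17.0, 25.0, 45.0, 31.0, 21.0, 14.0, 9.0, 6.0, 4.0, 3.0, 0.0 cfs; ΣQ_DR = 177.0 cfs, peak = 45.0 cfs.
Runoff depth d = ΣQ_DR·Δt / A = 177.0 × 5400 / (0.411 mi²) = 1.001 in.
The 1-inch UH is the DRH scaled by (1 in)/d, so U_p = 45.0 × 1/1.001 = 45.0 cfs.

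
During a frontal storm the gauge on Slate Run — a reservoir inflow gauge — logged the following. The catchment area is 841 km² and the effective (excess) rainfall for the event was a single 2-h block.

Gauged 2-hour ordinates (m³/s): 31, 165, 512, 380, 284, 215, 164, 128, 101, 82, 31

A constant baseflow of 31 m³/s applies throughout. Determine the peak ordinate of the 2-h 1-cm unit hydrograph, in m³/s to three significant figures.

U_p ≈ 321 m³/s

Direct runoff: 0.0, 134.0, 481.0, 349.0, 253.0, 184.0, 133.0, 97.0, 70.0, 51.0, 0.0 m³/s; ΣQ_DR = 1752 m³/s, peak = 481.0 m³/s.
Runoff depth d = ΣQ_DR·Δt / A = 1752 × 7200 / (841 km²) = 15.00 mm.
The 1-cm UH is the DRH scaled by (10 mm)/d, so U_p = 481.0 × 10/15.00 = 321 m³/s.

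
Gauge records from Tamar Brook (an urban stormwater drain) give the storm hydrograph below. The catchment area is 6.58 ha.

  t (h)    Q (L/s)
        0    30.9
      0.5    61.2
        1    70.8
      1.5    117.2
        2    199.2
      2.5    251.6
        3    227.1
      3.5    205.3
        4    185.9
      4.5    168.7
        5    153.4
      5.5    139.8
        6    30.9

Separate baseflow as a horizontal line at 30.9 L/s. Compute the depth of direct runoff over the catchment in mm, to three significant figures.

d ≈ 39.4 mm

Direct runoff: 0.0, 30.3, 39.9, 86.3, 168.3, 220.7, 196.2, 174.4, 155.0, 137.8, 122.5, 108.9, 0.0 L/s; ΣQ_DR = 1440 L/s.
V = ΣQ_DR · Δt = 1440 × 1800 s = 2.593 × 10^6 L.
Over A = 6.58 ha, depth = V / A = 39.4 mm.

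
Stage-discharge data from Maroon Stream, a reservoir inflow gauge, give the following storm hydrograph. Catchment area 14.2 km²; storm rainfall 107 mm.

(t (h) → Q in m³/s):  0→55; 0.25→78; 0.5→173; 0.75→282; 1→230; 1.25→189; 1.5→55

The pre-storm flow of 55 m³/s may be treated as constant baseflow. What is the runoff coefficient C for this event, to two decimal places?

C ≈ 0.40

ΣQ_DR = 677.0 m³/s; V = ΣQ_DR·Δt = 6.093 × 10^5 m³.
Runoff depth d = V / A = 42.91 mm.
C = d / P = 42.91 / 107 = 0.40.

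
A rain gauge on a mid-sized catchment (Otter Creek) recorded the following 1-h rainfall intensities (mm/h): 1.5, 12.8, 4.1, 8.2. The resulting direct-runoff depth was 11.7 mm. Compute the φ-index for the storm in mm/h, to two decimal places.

Only the 2 blocks with intensity above φ contribute runoff: 12.8, 8.2 mm/h.
Σ(I−φ)·Δt = d  ⇒  (12.8+8.2 − 2φ)·1 = 11.7
φ = (21.00 − 11.7/1) / 2 = 4.65 mm/h.

φ ≈ 4.65 mm/h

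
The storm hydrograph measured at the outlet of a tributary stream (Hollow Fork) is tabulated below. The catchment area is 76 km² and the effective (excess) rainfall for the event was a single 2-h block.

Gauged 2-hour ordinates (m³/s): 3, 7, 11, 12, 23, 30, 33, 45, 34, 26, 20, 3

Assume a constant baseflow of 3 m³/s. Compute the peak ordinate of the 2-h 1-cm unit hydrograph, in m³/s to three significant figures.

U_p ≈ 21.0 m³/s

Direct runoff: 0.0, 4.0, 8.0, 9.0, 20.0, 27.0, 30.0, 42.0, 31.0, 23.0, 17.0, 0.0 m³/s; ΣQ_DR = 211.0 m³/s, peak = 42.0 m³/s.
Runoff depth d = ΣQ_DR·Δt / A = 211.0 × 7200 / (76 km²) = 19.99 mm.
The 1-cm UH is the DRH scaled by (10 mm)/d, so U_p = 42.0 × 10/19.99 = 21.0 m³/s.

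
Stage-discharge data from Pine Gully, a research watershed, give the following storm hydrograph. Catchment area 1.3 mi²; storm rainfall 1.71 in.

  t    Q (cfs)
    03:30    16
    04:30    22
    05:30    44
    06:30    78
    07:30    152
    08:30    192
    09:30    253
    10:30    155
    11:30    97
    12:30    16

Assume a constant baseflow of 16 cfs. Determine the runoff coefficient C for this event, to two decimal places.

C ≈ 0.60

ΣQ_DR = 865.0 cfs; V = ΣQ_DR·Δt = 3.114 × 10^6 ft³.
Runoff depth d = V / A = 1.031 in.
C = d / P = 1.031 / 1.71 = 0.60.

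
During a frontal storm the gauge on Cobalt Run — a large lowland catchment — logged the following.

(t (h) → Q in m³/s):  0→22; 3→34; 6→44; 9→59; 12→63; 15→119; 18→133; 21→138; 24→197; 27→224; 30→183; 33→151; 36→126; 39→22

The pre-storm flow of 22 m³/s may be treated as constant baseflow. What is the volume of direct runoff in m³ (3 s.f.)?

Direct-runoff ordinates (Q − Q_b): 0.0, 12.0, 22.0, 37.0, 41.0, 97.0, 111.0, 116.0, 175.0, 202.0, 161.0, 129.0, 104.0, 0.0 m³/s.
ΣQ_DR = 1207 m³/s.
With Δt = 3 h = 10800 s, V = ΣQ_DR · Δt = 1207 × 10800 = 1.30 × 10^7 m³.

V ≈ 1.30 × 10^7 m³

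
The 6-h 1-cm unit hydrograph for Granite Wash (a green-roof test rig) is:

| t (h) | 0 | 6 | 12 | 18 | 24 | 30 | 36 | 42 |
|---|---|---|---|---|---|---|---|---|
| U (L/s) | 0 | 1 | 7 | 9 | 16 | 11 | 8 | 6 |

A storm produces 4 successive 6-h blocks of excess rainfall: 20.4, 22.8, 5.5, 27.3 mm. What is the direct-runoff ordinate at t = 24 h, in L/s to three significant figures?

Q ≈ 59.7 L/s

By discrete convolution, Q_j = Σ (P_i / 10 mm) · U_{j−i}.
At t = 24 h (j=4): Q = (20.4/10)·16 + (22.8/10)·9 + (5.5/10)·7 + (27.3/10)·1 = 59.7 L/s.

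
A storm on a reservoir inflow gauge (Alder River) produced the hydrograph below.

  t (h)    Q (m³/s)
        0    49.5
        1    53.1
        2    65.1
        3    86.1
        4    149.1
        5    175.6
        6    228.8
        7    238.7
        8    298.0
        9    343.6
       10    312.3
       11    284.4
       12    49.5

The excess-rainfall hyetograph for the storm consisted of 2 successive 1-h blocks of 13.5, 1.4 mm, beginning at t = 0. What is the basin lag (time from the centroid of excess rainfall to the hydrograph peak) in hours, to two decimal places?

t_L ≈ 8.41 h

Centroid of excess rainfall: t_c = Σ P_i·t̄_i / ΣP_i = 0.5940 h (block centres at 0.5, 1.5 h).
Hydrograph peak occurs at t = 9 h, so basin lag t_L = 9 − 0.5940 = 8.41 h.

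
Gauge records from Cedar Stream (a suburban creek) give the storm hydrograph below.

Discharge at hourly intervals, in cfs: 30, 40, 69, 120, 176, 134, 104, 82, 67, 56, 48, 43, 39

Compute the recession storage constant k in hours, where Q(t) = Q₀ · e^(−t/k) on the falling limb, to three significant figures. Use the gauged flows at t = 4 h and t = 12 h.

k ≈ 5.31 h

On the falling limb, Q drops from 176 to 39 cfs between t = 4 h and t = 12 h (Δt = 8 h).
k = −Δt / ln(Q₂/Q₁) = −8 / ln(39/176) = 5.31 h.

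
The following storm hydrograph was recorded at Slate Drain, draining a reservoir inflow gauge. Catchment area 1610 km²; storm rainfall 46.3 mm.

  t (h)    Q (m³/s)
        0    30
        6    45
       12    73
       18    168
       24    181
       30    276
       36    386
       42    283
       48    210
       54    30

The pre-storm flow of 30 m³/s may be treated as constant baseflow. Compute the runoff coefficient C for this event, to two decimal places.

C ≈ 0.40

ΣQ_DR = 1382 m³/s; V = ΣQ_DR·Δt = 2.985 × 10^7 m³.
Runoff depth d = V / A = 18.54 mm.
C = d / P = 18.54 / 46.3 = 0.40.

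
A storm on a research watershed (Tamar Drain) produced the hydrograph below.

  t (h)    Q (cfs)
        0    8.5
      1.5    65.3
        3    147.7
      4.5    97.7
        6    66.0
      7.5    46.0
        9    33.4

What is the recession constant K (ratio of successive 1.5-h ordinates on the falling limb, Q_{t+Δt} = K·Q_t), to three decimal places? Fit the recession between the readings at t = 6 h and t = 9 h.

K ≈ 0.711

Using the recession-limb readings at t = 6 h and t = 9 h: Q falls from 66.0 to 33.4 cfs over 2 intervals.
K = (Q₂/Q₁)^(1/2) = (33.4/66.0)^(1/2) = 0.711.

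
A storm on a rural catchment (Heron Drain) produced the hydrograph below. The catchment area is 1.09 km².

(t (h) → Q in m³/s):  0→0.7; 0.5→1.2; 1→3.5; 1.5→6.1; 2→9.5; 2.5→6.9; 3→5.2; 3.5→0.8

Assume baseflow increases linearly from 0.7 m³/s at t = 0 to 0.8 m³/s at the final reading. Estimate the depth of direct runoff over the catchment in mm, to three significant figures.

Direct runoff: 0.00, 0.49, 2.77, 5.36, 8.74, 6.13, 4.41, 0.00 m³/s; ΣQ_DR = 27.90 m³/s.
V = ΣQ_DR · Δt = 27.90 × 1800 s = 50220 m³.
Over A = 1.09 km², depth = V / A = 46.1 mm.

d ≈ 46.1 mm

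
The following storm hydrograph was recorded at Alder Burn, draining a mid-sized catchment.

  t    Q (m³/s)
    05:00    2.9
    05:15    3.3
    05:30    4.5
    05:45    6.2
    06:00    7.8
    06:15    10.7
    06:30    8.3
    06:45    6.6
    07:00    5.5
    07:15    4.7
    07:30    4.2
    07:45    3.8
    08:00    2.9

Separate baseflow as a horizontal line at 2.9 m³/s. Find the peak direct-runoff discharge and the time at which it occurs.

Subtracting baseflow gives direct-runoff ordinates: 0.0, 0.4, 1.6, 3.3, 4.9, 7.8, 5.4, 3.7, 2.6, 1.8, 1.3, 0.9, 0.0 m³/s.
The maximum is 7.8 m³/s, occurring at the reading for t = 06:15.

Q_p = 7.8 m³/s at t = 06:15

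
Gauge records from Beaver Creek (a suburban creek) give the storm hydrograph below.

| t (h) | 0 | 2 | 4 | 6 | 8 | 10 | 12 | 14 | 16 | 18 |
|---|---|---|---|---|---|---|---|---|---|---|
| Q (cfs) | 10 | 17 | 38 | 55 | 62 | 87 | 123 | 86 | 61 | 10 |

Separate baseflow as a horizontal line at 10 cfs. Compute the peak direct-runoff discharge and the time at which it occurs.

Q_p = 113.0 cfs at t = 12 h

Subtracting baseflow gives direct-runoff ordinates: 0.0, 7.0, 28.0, 45.0, 52.0, 77.0, 113.0, 76.0, 51.0, 0.0 cfs.
The maximum is 113.0 cfs, occurring at the reading for t = 12 h.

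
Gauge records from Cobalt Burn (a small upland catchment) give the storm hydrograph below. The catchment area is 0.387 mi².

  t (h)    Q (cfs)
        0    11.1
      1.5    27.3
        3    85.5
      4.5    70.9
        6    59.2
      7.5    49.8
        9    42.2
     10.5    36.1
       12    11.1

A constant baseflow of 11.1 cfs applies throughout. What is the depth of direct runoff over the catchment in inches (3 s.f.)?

Direct runoff: 0.0, 16.2, 74.4, 59.8, 48.1, 38.7, 31.1, 25.0, 0.0 cfs; ΣQ_DR = 293.3 cfs.
V = ΣQ_DR · Δt = 293.3 × 5400 s = 1.584 × 10^6 ft³.
Over A = 0.387 mi², depth = V / A = 1.76 in.

d ≈ 1.76 in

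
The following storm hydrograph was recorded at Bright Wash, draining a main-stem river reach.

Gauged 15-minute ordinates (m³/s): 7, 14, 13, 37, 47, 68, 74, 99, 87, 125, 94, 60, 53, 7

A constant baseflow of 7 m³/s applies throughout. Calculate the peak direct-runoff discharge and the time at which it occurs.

Q_p = 118.0 m³/s at t = 2.25 h

Subtracting baseflow gives direct-runoff ordinates: 0.0, 7.0, 6.0, 30.0, 40.0, 61.0, 67.0, 92.0, 80.0, 118.0, 87.0, 53.0, 46.0, 0.0 m³/s.
The maximum is 118.0 m³/s, occurring at the reading for t = 2.25 h.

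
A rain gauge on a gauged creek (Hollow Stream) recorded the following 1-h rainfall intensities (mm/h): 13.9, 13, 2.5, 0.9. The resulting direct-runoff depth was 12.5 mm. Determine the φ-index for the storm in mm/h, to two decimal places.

φ ≈ 7.20 mm/h

Only the 2 blocks with intensity above φ contribute runoff: 13.9, 13 mm/h.
Σ(I−φ)·Δt = d  ⇒  (13.9+13 − 2φ)·1 = 12.5
φ = (26.90 − 12.5/1) / 2 = 7.20 mm/h.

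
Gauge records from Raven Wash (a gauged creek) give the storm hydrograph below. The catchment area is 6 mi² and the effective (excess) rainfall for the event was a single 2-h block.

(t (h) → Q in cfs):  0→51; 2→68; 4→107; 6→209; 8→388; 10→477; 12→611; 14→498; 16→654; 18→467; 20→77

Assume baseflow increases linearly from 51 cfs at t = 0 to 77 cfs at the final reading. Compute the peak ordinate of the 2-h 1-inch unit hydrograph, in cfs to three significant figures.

U_p ≈ 388 cfs

Direct runoff: 0.00, 14.40, 50.80, 150.20, 326.60, 413.00, 544.40, 428.80, 582.20, 392.60, 0.00 cfs; ΣQ_DR = 2903 cfs, peak = 582.20 cfs.
Runoff depth d = ΣQ_DR·Δt / A = 2903 × 7200 / (6 mi²) = 1.499 in.
The 1-inch UH is the DRH scaled by (1 in)/d, so U_p = 582.20 × 1/1.499 = 388 cfs.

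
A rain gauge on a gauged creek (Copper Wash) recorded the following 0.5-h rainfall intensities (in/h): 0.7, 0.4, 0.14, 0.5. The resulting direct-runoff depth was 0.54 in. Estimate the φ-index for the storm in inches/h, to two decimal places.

φ ≈ 0.17 in/h

Only the 3 blocks with intensity above φ contribute runoff: 0.7, 0.4, 0.5 in/h.
Σ(I−φ)·Δt = d  ⇒  (0.7+0.4+0.5 − 3φ)·0.5 = 0.54
φ = (1.600 − 0.54/0.5) / 3 = 0.17 in/h.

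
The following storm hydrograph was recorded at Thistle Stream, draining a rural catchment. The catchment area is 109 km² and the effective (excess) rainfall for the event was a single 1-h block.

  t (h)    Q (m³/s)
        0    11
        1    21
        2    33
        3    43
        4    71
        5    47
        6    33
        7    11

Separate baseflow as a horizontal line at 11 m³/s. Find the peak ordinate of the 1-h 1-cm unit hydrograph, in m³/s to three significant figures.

Direct runoff: 0.0, 10.0, 22.0, 32.0, 60.0, 36.0, 22.0, 0.0 m³/s; ΣQ_DR = 182.0 m³/s, peak = 60.0 m³/s.
Runoff depth d = ΣQ_DR·Δt / A = 182.0 × 3600 / (109 km²) = 6.011 mm.
The 1-cm UH is the DRH scaled by (10 mm)/d, so U_p = 60.0 × 10/6.011 = 99.8 m³/s.

U_p ≈ 99.8 m³/s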